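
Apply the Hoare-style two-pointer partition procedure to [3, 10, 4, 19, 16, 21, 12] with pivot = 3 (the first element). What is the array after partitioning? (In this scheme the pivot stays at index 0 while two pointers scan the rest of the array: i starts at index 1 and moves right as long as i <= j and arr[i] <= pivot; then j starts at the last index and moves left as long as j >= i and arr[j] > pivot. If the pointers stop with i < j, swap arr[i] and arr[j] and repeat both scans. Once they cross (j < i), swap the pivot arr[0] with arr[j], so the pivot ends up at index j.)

Hoare-style two-pointer partition with pivot = 3:

Initial array: [3, 10, 4, 19, 16, 21, 12]

Pointers start at i = 1, j = 6.
i ends at 1, j ends at 0: the pointers have crossed (j < i), so scanning stops.

j = 0, so swapping arr[0] with arr[j] leaves the pivot at position 0: [3, 10, 4, 19, 16, 21, 12]
Pivot position: 0

After partitioning with pivot 3, the array becomes [3, 10, 4, 19, 16, 21, 12]. The pivot is placed at index 0. All elements to the left of the pivot are <= 3, and all elements to the right are > 3.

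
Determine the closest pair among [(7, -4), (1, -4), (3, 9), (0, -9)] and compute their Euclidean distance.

Computing all pairwise distances among 4 points:

d((7, -4), (1, -4)) = 6.0
d((7, -4), (3, 9)) = 13.6015
d((7, -4), (0, -9)) = 8.6023
d((1, -4), (3, 9)) = 13.1529
d((1, -4), (0, -9)) = 5.099 <-- minimum
d((3, 9), (0, -9)) = 18.2483

Closest pair: (1, -4) and (0, -9) with distance 5.099

The closest pair is (1, -4) and (0, -9) with Euclidean distance 5.099. For 4 points, brute-force pairwise comparison is shown above. For large n, the divide-and-conquer algorithm (sort by x, recurse on halves, check the dividing strip) achieves O(n log n).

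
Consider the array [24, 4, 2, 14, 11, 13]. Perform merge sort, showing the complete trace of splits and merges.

Merge sort trace:

Split: [24, 4, 2, 14, 11, 13] -> [24, 4, 2] and [14, 11, 13]
  Split: [24, 4, 2] -> [24] and [4, 2]
    Split: [4, 2] -> [4] and [2]
    Merge: [4] + [2] -> [2, 4]
  Merge: [24] + [2, 4] -> [2, 4, 24]
  Split: [14, 11, 13] -> [14] and [11, 13]
    Split: [11, 13] -> [11] and [13]
    Merge: [11] + [13] -> [11, 13]
  Merge: [14] + [11, 13] -> [11, 13, 14]
Merge: [2, 4, 24] + [11, 13, 14] -> [2, 4, 11, 13, 14, 24]

Final sorted array: [2, 4, 11, 13, 14, 24]

The merge sort proceeds by recursively splitting the array and merging sorted halves.
After all merges, the sorted array is [2, 4, 11, 13, 14, 24].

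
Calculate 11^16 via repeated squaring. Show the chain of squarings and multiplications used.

Computing 11^16 by squaring (build up from 11^1; each line after the first costs one multiplication):

11^1 = 11
11^2 = (11^1)^2 = 11^2 = 121
11^4 = (11^2)^2 = 121^2 = 14641
11^8 = (11^4)^2 = 14641^2 = 214358881
11^16 = (11^8)^2 = 214358881^2 = 45949729863572161

Result: 45949729863572161
Multiplications needed: 4 (4 lines after 11^1)

11^16 = 45949729863572161. Using exponentiation by squaring, this requires 4 multiplications. The key idea: if the exponent is even, square the half-power; if odd, multiply by the base once.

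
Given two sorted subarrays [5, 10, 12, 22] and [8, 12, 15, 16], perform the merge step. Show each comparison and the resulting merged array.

Merging process:

Compare 5 vs 8: take 5 from left. Merged: [5]
Compare 10 vs 8: take 8 from right. Merged: [5, 8]
Compare 10 vs 12: take 10 from left. Merged: [5, 8, 10]
Compare 12 vs 12: take 12 from left. Merged: [5, 8, 10, 12]
Compare 22 vs 12: take 12 from right. Merged: [5, 8, 10, 12, 12]
Compare 22 vs 15: take 15 from right. Merged: [5, 8, 10, 12, 12, 15]
Compare 22 vs 16: take 16 from right. Merged: [5, 8, 10, 12, 12, 15, 16]
Append remaining from left: [22]. Merged: [5, 8, 10, 12, 12, 15, 16, 22]

Final merged array: [5, 8, 10, 12, 12, 15, 16, 22]
Total comparisons: 7

The merged array is [5, 8, 10, 12, 12, 15, 16, 22], requiring 7 comparisons. The merge step runs in O(n) time where n is the total number of elements.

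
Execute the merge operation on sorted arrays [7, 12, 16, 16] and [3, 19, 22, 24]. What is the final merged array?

Merging process:

Compare 7 vs 3: take 3 from right. Merged: [3]
Compare 7 vs 19: take 7 from left. Merged: [3, 7]
Compare 12 vs 19: take 12 from left. Merged: [3, 7, 12]
Compare 16 vs 19: take 16 from left. Merged: [3, 7, 12, 16]
Compare 16 vs 19: take 16 from left. Merged: [3, 7, 12, 16, 16]
Append remaining from right: [19, 22, 24]. Merged: [3, 7, 12, 16, 16, 19, 22, 24]

Final merged array: [3, 7, 12, 16, 16, 19, 22, 24]
Total comparisons: 5

The merged array is [3, 7, 12, 16, 16, 19, 22, 24], requiring 5 comparisons. The merge step runs in O(n) time where n is the total number of elements.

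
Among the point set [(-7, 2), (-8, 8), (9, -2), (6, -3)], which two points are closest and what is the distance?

Computing all pairwise distances among 4 points:

d((-7, 2), (-8, 8)) = 6.0828
d((-7, 2), (9, -2)) = 16.4924
d((-7, 2), (6, -3)) = 13.9284
d((-8, 8), (9, -2)) = 19.7231
d((-8, 8), (6, -3)) = 17.8045
d((9, -2), (6, -3)) = 3.1623 <-- minimum

Closest pair: (9, -2) and (6, -3) with distance 3.1623

The closest pair is (9, -2) and (6, -3) with Euclidean distance 3.1623. For 4 points, brute-force pairwise comparison is shown above. For large n, the divide-and-conquer algorithm (sort by x, recurse on halves, check the dividing strip) achieves O(n log n).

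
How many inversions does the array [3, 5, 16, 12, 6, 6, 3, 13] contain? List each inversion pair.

Finding inversions in [3, 5, 16, 12, 6, 6, 3, 13]:

(1, 6): arr[1]=5 > arr[6]=3
(2, 3): arr[2]=16 > arr[3]=12
(2, 4): arr[2]=16 > arr[4]=6
(2, 5): arr[2]=16 > arr[5]=6
(2, 6): arr[2]=16 > arr[6]=3
(2, 7): arr[2]=16 > arr[7]=13
(3, 4): arr[3]=12 > arr[4]=6
(3, 5): arr[3]=12 > arr[5]=6
(3, 6): arr[3]=12 > arr[6]=3
(4, 6): arr[4]=6 > arr[6]=3
(5, 6): arr[5]=6 > arr[6]=3

Total inversions: 11

The array has 11 inversion(s): (1,6), (2,3), (2,4), (2,5), (2,6), (2,7), (3,4), (3,5), (3,6), (4,6), (5,6). Each pair (i,j) satisfies i < j and arr[i] > arr[j].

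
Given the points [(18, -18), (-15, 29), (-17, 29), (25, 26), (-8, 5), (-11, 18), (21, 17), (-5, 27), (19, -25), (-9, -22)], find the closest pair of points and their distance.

Computing all pairwise distances among 10 points:

d((18, -18), (-15, 29)) = 57.4282
d((18, -18), (-17, 29)) = 58.6003
d((18, -18), (25, 26)) = 44.5533
d((18, -18), (-8, 5)) = 34.7131
d((18, -18), (-11, 18)) = 46.2277
d((18, -18), (21, 17)) = 35.1283
d((18, -18), (-5, 27)) = 50.5371
d((18, -18), (19, -25)) = 7.0711
d((18, -18), (-9, -22)) = 27.2947
d((-15, 29), (-17, 29)) = 2.0 <-- minimum
d((-15, 29), (25, 26)) = 40.1123
d((-15, 29), (-8, 5)) = 25.0
d((-15, 29), (-11, 18)) = 11.7047
d((-15, 29), (21, 17)) = 37.9473
d((-15, 29), (-5, 27)) = 10.198
d((-15, 29), (19, -25)) = 63.8122
d((-15, 29), (-9, -22)) = 51.3517
d((-17, 29), (25, 26)) = 42.107
d((-17, 29), (-8, 5)) = 25.632
d((-17, 29), (-11, 18)) = 12.53
d((-17, 29), (21, 17)) = 39.8497
d((-17, 29), (-5, 27)) = 12.1655
d((-17, 29), (19, -25)) = 64.8999
d((-17, 29), (-9, -22)) = 51.6236
d((25, 26), (-8, 5)) = 39.1152
d((25, 26), (-11, 18)) = 36.8782
d((25, 26), (21, 17)) = 9.8489
d((25, 26), (-5, 27)) = 30.0167
d((25, 26), (19, -25)) = 51.3517
d((25, 26), (-9, -22)) = 58.8218
d((-8, 5), (-11, 18)) = 13.3417
d((-8, 5), (21, 17)) = 31.3847
d((-8, 5), (-5, 27)) = 22.2036
d((-8, 5), (19, -25)) = 40.3609
d((-8, 5), (-9, -22)) = 27.0185
d((-11, 18), (21, 17)) = 32.0156
d((-11, 18), (-5, 27)) = 10.8167
d((-11, 18), (19, -25)) = 52.4309
d((-11, 18), (-9, -22)) = 40.05
d((21, 17), (-5, 27)) = 27.8568
d((21, 17), (19, -25)) = 42.0476
d((21, 17), (-9, -22)) = 49.2037
d((-5, 27), (19, -25)) = 57.2713
d((-5, 27), (-9, -22)) = 49.163
d((19, -25), (-9, -22)) = 28.1603

Closest pair: (-15, 29) and (-17, 29) with distance 2.0

The closest pair is (-15, 29) and (-17, 29) with Euclidean distance 2.0. For 10 points, brute-force pairwise comparison is shown above. For large n, the divide-and-conquer algorithm (sort by x, recurse on halves, check the dividing strip) achieves O(n log n).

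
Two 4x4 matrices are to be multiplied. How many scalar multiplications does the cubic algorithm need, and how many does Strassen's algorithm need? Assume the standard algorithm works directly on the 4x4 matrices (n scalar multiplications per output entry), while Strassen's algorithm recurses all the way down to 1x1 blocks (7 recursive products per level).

Matrix multiplication for 4x4 matrices:

Standard algorithm: 4^3 = 64 multiplications
Strassen's algorithm: 7^(log2(4)) = 7^2 = 49 multiplications
Savings: 64 - 49 = 15 multiplications

Standard: 64 multiplications (4^3). Strassen: 49 multiplications (7^2). Strassen reduces 8 recursive multiplications to 7 at each level.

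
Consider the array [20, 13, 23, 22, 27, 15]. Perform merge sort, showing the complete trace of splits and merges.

Merge sort trace:

Split: [20, 13, 23, 22, 27, 15] -> [20, 13, 23] and [22, 27, 15]
  Split: [20, 13, 23] -> [20] and [13, 23]
    Split: [13, 23] -> [13] and [23]
    Merge: [13] + [23] -> [13, 23]
  Merge: [20] + [13, 23] -> [13, 20, 23]
  Split: [22, 27, 15] -> [22] and [27, 15]
    Split: [27, 15] -> [27] and [15]
    Merge: [27] + [15] -> [15, 27]
  Merge: [22] + [15, 27] -> [15, 22, 27]
Merge: [13, 20, 23] + [15, 22, 27] -> [13, 15, 20, 22, 23, 27]

Final sorted array: [13, 15, 20, 22, 23, 27]

The merge sort proceeds by recursively splitting the array and merging sorted halves.
After all merges, the sorted array is [13, 15, 20, 22, 23, 27].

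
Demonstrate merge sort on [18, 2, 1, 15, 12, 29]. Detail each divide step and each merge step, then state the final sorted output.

Merge sort trace:

Split: [18, 2, 1, 15, 12, 29] -> [18, 2, 1] and [15, 12, 29]
  Split: [18, 2, 1] -> [18] and [2, 1]
    Split: [2, 1] -> [2] and [1]
    Merge: [2] + [1] -> [1, 2]
  Merge: [18] + [1, 2] -> [1, 2, 18]
  Split: [15, 12, 29] -> [15] and [12, 29]
    Split: [12, 29] -> [12] and [29]
    Merge: [12] + [29] -> [12, 29]
  Merge: [15] + [12, 29] -> [12, 15, 29]
Merge: [1, 2, 18] + [12, 15, 29] -> [1, 2, 12, 15, 18, 29]

Final sorted array: [1, 2, 12, 15, 18, 29]

The merge sort proceeds by recursively splitting the array and merging sorted halves.
After all merges, the sorted array is [1, 2, 12, 15, 18, 29].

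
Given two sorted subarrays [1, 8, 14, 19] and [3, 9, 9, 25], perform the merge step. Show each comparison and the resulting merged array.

Merging process:

Compare 1 vs 3: take 1 from left. Merged: [1]
Compare 8 vs 3: take 3 from right. Merged: [1, 3]
Compare 8 vs 9: take 8 from left. Merged: [1, 3, 8]
Compare 14 vs 9: take 9 from right. Merged: [1, 3, 8, 9]
Compare 14 vs 9: take 9 from right. Merged: [1, 3, 8, 9, 9]
Compare 14 vs 25: take 14 from left. Merged: [1, 3, 8, 9, 9, 14]
Compare 19 vs 25: take 19 from left. Merged: [1, 3, 8, 9, 9, 14, 19]
Append remaining from right: [25]. Merged: [1, 3, 8, 9, 9, 14, 19, 25]

Final merged array: [1, 3, 8, 9, 9, 14, 19, 25]
Total comparisons: 7

The merged array is [1, 3, 8, 9, 9, 14, 19, 25], requiring 7 comparisons. The merge step runs in O(n) time where n is the total number of elements.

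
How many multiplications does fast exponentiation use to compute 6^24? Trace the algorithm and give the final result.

Computing 6^24 by squaring (build up from 6^1; each line after the first costs one multiplication):

6^1 = 6
6^2 = (6^1)^2 = 6^2 = 36
6^3 = 6 * 6^2 = 6 * 36 = 216
6^6 = (6^3)^2 = 216^2 = 46656
6^12 = (6^6)^2 = 46656^2 = 2176782336
6^24 = (6^12)^2 = 2176782336^2 = 4738381338321616896

Result: 4738381338321616896
Multiplications needed: 5 (5 lines after 6^1)

6^24 = 4738381338321616896. Using exponentiation by squaring, this requires 5 multiplications. The key idea: if the exponent is even, square the half-power; if odd, multiply by the base once.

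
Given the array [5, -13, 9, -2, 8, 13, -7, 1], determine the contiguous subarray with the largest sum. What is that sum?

Using Kadane's algorithm on [5, -13, 9, -2, 8, 13, -7, 1]:

Scanning through the array:
Position 1 (value -13): max_ending_here = -8, max_so_far = 5
Position 2 (value 9): max_ending_here = 9, max_so_far = 9
Position 3 (value -2): max_ending_here = 7, max_so_far = 9
Position 4 (value 8): max_ending_here = 15, max_so_far = 15
Position 5 (value 13): max_ending_here = 28, max_so_far = 28
Position 6 (value -7): max_ending_here = 21, max_so_far = 28
Position 7 (value 1): max_ending_here = 22, max_so_far = 28

Maximum subarray: [9, -2, 8, 13]
Maximum sum: 28

The maximum subarray is [9, -2, 8, 13] with sum 28. This subarray runs from index 2 to index 5.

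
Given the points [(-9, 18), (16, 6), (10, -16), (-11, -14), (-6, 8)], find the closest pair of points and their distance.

Computing all pairwise distances among 5 points:

d((-9, 18), (16, 6)) = 27.7308
d((-9, 18), (10, -16)) = 38.9487
d((-9, 18), (-11, -14)) = 32.0624
d((-9, 18), (-6, 8)) = 10.4403 <-- minimum
d((16, 6), (10, -16)) = 22.8035
d((16, 6), (-11, -14)) = 33.6006
d((16, 6), (-6, 8)) = 22.0907
d((10, -16), (-11, -14)) = 21.095
d((10, -16), (-6, 8)) = 28.8444
d((-11, -14), (-6, 8)) = 22.561

Closest pair: (-9, 18) and (-6, 8) with distance 10.4403

The closest pair is (-9, 18) and (-6, 8) with Euclidean distance 10.4403. For 5 points, brute-force pairwise comparison is shown above. For large n, the divide-and-conquer algorithm (sort by x, recurse on halves, check the dividing strip) achieves O(n log n).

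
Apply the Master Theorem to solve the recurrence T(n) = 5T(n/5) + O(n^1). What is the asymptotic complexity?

Master Theorem for T(n) = 5T(n/5) + O(n^1):

a = 5, b = 5, c = 1
log_b(a) = log_5(5) = 1.0000

Case 2: c = 1 = log_5(5) = 1.0000
T(n) = O(n^1 log n) = O(n log n)

For T(n) = 5T(n/5) + O(n^1): log_5(5) = 1.0000. This is Case 2 of the Master Theorem (c = log_b(a), equal work at all levels), giving O(n log n).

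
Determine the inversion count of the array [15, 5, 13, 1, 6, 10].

Finding inversions in [15, 5, 13, 1, 6, 10]:

(0, 1): arr[0]=15 > arr[1]=5
(0, 2): arr[0]=15 > arr[2]=13
(0, 3): arr[0]=15 > arr[3]=1
(0, 4): arr[0]=15 > arr[4]=6
(0, 5): arr[0]=15 > arr[5]=10
(1, 3): arr[1]=5 > arr[3]=1
(2, 3): arr[2]=13 > arr[3]=1
(2, 4): arr[2]=13 > arr[4]=6
(2, 5): arr[2]=13 > arr[5]=10

Total inversions: 9

The array has 9 inversion(s): (0,1), (0,2), (0,3), (0,4), (0,5), (1,3), (2,3), (2,4), (2,5). Each pair (i,j) satisfies i < j and arr[i] > arr[j].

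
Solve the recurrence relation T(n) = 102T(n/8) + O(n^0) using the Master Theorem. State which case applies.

Master Theorem for T(n) = 102T(n/8) + O(n^0):

a = 102, b = 8, c = 0
log_b(a) = log_8(102) = 2.2241

Case 1: c = 0 < log_8(102) = 2.2241
T(n) = O(n^(log_8 102))

For T(n) = 102T(n/8) + O(n^0): log_8(102) = 2.2241. This is Case 1 of the Master Theorem (c < log_b(a), work dominated by leaves), giving O(n^(log_8 102)).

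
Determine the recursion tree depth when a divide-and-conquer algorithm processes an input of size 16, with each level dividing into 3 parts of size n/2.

For divide and conquer with division factor 2:

Problem sizes at each level:
Level 0: 16
Level 1: 8
Level 2: 4
Level 3: 2
Level 4: 1

The root is level 0 and the size-1 base case is level 4 (the tree spans levels 0 through 4, i.e. 5 levels counting the root), so the depth is the number of divisions: log_2(16) = 4

The recursion tree depth is log_2(16) = 4. At each level, the problem size is divided by 2, so it takes 4 divisions to reduce to a base case of size 1. The algorithm makes 3 recursive calls at each level.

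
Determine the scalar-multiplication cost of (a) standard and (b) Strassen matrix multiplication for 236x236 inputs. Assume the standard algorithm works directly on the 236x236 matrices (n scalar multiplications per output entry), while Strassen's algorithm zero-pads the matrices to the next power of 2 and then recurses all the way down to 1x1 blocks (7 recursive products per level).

Matrix multiplication for 236x236 matrices:

Strassen's algorithm requires power-of-2 dimensions. Pad 236x236 to 256x256 (next power of 2).

Standard algorithm: 236^3 = 13144256 multiplications
Strassen's algorithm: 7^(log2(256)) = 7^8 = 5764801 multiplications
Savings: 13144256 - 5764801 = 7379455 multiplications

Standard: 13144256 multiplications (236^3). Strassen: 5764801 multiplications (7^8, after padding to 256x256). Strassen reduces 8 recursive multiplications to 7 at each level.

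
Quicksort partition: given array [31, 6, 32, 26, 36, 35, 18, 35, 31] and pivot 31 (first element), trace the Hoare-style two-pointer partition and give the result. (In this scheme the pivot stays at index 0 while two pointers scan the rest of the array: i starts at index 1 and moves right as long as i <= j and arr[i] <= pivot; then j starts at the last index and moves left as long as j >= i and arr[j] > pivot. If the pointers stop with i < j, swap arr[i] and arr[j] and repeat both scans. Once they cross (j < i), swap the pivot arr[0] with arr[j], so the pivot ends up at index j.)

Hoare-style two-pointer partition with pivot = 31:

Initial array: [31, 6, 32, 26, 36, 35, 18, 35, 31]

Pointers start at i = 1, j = 8.
i stops at index 2 (arr[2]=32 > 31), j stops at index 8 (arr[8]=31 <= 31): swap arr[2] and arr[8], array becomes [31, 6, 31, 26, 36, 35, 18, 35, 32]
i stops at index 4 (arr[4]=36 > 31), j stops at index 6 (arr[6]=18 <= 31): swap arr[4] and arr[6], array becomes [31, 6, 31, 26, 18, 35, 36, 35, 32]
i ends at 5, j ends at 4: the pointers have crossed (j < i), so scanning stops.

Swap pivot arr[0] with arr[4] to place pivot at position 4: [18, 6, 31, 26, 31, 35, 36, 35, 32]
Pivot position: 4

After partitioning with pivot 31, the array becomes [18, 6, 31, 26, 31, 35, 36, 35, 32]. The pivot is placed at index 4. All elements to the left of the pivot are <= 31, and all elements to the right are > 31.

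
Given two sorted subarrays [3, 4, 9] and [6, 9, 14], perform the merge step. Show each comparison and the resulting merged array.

Merging process:

Compare 3 vs 6: take 3 from left. Merged: [3]
Compare 4 vs 6: take 4 from left. Merged: [3, 4]
Compare 9 vs 6: take 6 from right. Merged: [3, 4, 6]
Compare 9 vs 9: take 9 from left. Merged: [3, 4, 6, 9]
Append remaining from right: [9, 14]. Merged: [3, 4, 6, 9, 9, 14]

Final merged array: [3, 4, 6, 9, 9, 14]
Total comparisons: 4

The merged array is [3, 4, 6, 9, 9, 14], requiring 4 comparisons. The merge step runs in O(n) time where n is the total number of elements.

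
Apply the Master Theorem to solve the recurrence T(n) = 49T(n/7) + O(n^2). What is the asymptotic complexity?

Master Theorem for T(n) = 49T(n/7) + O(n^2):

a = 49, b = 7, c = 2
log_b(a) = log_7(49) = 2.0000

Case 2: c = 2 = log_7(49) = 2.0000
T(n) = O(n^2 log n) = O(n^2 log n)

For T(n) = 49T(n/7) + O(n^2): log_7(49) = 2.0000. This is Case 2 of the Master Theorem (c = log_b(a), equal work at all levels), giving O(n^2 log n).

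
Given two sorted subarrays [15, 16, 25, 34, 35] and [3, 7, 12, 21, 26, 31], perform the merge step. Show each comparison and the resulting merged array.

Merging process:

Compare 15 vs 3: take 3 from right. Merged: [3]
Compare 15 vs 7: take 7 from right. Merged: [3, 7]
Compare 15 vs 12: take 12 from right. Merged: [3, 7, 12]
Compare 15 vs 21: take 15 from left. Merged: [3, 7, 12, 15]
Compare 16 vs 21: take 16 from left. Merged: [3, 7, 12, 15, 16]
Compare 25 vs 21: take 21 from right. Merged: [3, 7, 12, 15, 16, 21]
Compare 25 vs 26: take 25 from left. Merged: [3, 7, 12, 15, 16, 21, 25]
Compare 34 vs 26: take 26 from right. Merged: [3, 7, 12, 15, 16, 21, 25, 26]
Compare 34 vs 31: take 31 from right. Merged: [3, 7, 12, 15, 16, 21, 25, 26, 31]
Append remaining from left: [34, 35]. Merged: [3, 7, 12, 15, 16, 21, 25, 26, 31, 34, 35]

Final merged array: [3, 7, 12, 15, 16, 21, 25, 26, 31, 34, 35]
Total comparisons: 9

The merged array is [3, 7, 12, 15, 16, 21, 25, 26, 31, 34, 35], requiring 9 comparisons. The merge step runs in O(n) time where n is the total number of elements.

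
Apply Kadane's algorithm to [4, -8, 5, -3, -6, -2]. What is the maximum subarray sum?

Using Kadane's algorithm on [4, -8, 5, -3, -6, -2]:

Scanning through the array:
Position 1 (value -8): max_ending_here = -4, max_so_far = 4
Position 2 (value 5): max_ending_here = 5, max_so_far = 5
Position 3 (value -3): max_ending_here = 2, max_so_far = 5
Position 4 (value -6): max_ending_here = -4, max_so_far = 5
Position 5 (value -2): max_ending_here = -2, max_so_far = 5

Maximum subarray: [5]
Maximum sum: 5

The maximum subarray is [5] with sum 5. This subarray runs from index 2 to index 2.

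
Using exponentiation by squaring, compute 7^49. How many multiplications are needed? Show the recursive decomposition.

Computing 7^49 by squaring (build up from 7^1; each line after the first costs one multiplication):

7^1 = 7
7^2 = (7^1)^2 = 7^2 = 49
7^3 = 7 * 7^2 = 7 * 49 = 343
7^6 = (7^3)^2 = 343^2 = 117649
7^12 = (7^6)^2 = 117649^2 = 13841287201
7^24 = (7^12)^2 = 13841287201^2 = 191581231380566414401
7^48 = (7^24)^2 = 191581231380566414401^2 = 36703368217294125441230211032033660188801
7^49 = 7 * 7^48 = 7 * 36703368217294125441230211032033660188801 = 256923577521058878088611477224235621321607

Result: 256923577521058878088611477224235621321607
Multiplications needed: 7 (7 lines after 7^1)

7^49 = 256923577521058878088611477224235621321607. Using exponentiation by squaring, this requires 7 multiplications. The key idea: if the exponent is even, square the half-power; if odd, multiply by the base once.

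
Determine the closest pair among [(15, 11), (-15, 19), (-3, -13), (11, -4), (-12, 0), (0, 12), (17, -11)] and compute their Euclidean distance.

Computing all pairwise distances among 7 points:

d((15, 11), (-15, 19)) = 31.0483
d((15, 11), (-3, -13)) = 30.0
d((15, 11), (11, -4)) = 15.5242
d((15, 11), (-12, 0)) = 29.1548
d((15, 11), (0, 12)) = 15.0333
d((15, 11), (17, -11)) = 22.0907
d((-15, 19), (-3, -13)) = 34.176
d((-15, 19), (11, -4)) = 34.7131
d((-15, 19), (-12, 0)) = 19.2354
d((-15, 19), (0, 12)) = 16.5529
d((-15, 19), (17, -11)) = 43.8634
d((-3, -13), (11, -4)) = 16.6433
d((-3, -13), (-12, 0)) = 15.8114
d((-3, -13), (0, 12)) = 25.1794
d((-3, -13), (17, -11)) = 20.0998
d((11, -4), (-12, 0)) = 23.3452
d((11, -4), (0, 12)) = 19.4165
d((11, -4), (17, -11)) = 9.2195 <-- minimum
d((-12, 0), (0, 12)) = 16.9706
d((-12, 0), (17, -11)) = 31.0161
d((0, 12), (17, -11)) = 28.6007

Closest pair: (11, -4) and (17, -11) with distance 9.2195

The closest pair is (11, -4) and (17, -11) with Euclidean distance 9.2195. For 7 points, brute-force pairwise comparison is shown above. For large n, the divide-and-conquer algorithm (sort by x, recurse on halves, check the dividing strip) achieves O(n log n).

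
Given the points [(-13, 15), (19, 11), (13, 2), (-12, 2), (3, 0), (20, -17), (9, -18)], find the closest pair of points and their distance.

Computing all pairwise distances among 7 points:

d((-13, 15), (19, 11)) = 32.249
d((-13, 15), (13, 2)) = 29.0689
d((-13, 15), (-12, 2)) = 13.0384
d((-13, 15), (3, 0)) = 21.9317
d((-13, 15), (20, -17)) = 45.9674
d((-13, 15), (9, -18)) = 39.6611
d((19, 11), (13, 2)) = 10.8167
d((19, 11), (-12, 2)) = 32.28
d((19, 11), (3, 0)) = 19.4165
d((19, 11), (20, -17)) = 28.0179
d((19, 11), (9, -18)) = 30.6757
d((13, 2), (-12, 2)) = 25.0
d((13, 2), (3, 0)) = 10.198 <-- minimum
d((13, 2), (20, -17)) = 20.2485
d((13, 2), (9, -18)) = 20.3961
d((-12, 2), (3, 0)) = 15.1327
d((-12, 2), (20, -17)) = 37.2156
d((-12, 2), (9, -18)) = 29.0
d((3, 0), (20, -17)) = 24.0416
d((3, 0), (9, -18)) = 18.9737
d((20, -17), (9, -18)) = 11.0454

Closest pair: (13, 2) and (3, 0) with distance 10.198

The closest pair is (13, 2) and (3, 0) with Euclidean distance 10.198. For 7 points, brute-force pairwise comparison is shown above. For large n, the divide-and-conquer algorithm (sort by x, recurse on halves, check the dividing strip) achieves O(n log n).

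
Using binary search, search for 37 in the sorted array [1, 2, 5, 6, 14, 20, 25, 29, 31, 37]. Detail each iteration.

Binary search for 37 in [1, 2, 5, 6, 14, 20, 25, 29, 31, 37]:

lo=0, hi=9, mid=4, arr[mid]=14 -> 14 < 37, search right half
lo=5, hi=9, mid=7, arr[mid]=29 -> 29 < 37, search right half
lo=8, hi=9, mid=8, arr[mid]=31 -> 31 < 37, search right half
lo=9, hi=9, mid=9, arr[mid]=37 -> Found target at index 9!

Binary search finds 37 at index 9 after 4 comparisons. The search repeatedly halves the search space by comparing with the middle element.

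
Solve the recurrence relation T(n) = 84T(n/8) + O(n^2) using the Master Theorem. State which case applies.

Master Theorem for T(n) = 84T(n/8) + O(n^2):

a = 84, b = 8, c = 2
log_b(a) = log_8(84) = 2.1308

Case 1: c = 2 < log_8(84) = 2.1308
T(n) = O(n^(log_8 84))

For T(n) = 84T(n/8) + O(n^2): log_8(84) = 2.1308. This is Case 1 of the Master Theorem (c < log_b(a), work dominated by leaves), giving O(n^(log_8 84)).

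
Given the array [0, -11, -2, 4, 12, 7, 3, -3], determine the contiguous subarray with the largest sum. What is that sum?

Using Kadane's algorithm on [0, -11, -2, 4, 12, 7, 3, -3]:

Scanning through the array:
Position 1 (value -11): max_ending_here = -11, max_so_far = 0
Position 2 (value -2): max_ending_here = -2, max_so_far = 0
Position 3 (value 4): max_ending_here = 4, max_so_far = 4
Position 4 (value 12): max_ending_here = 16, max_so_far = 16
Position 5 (value 7): max_ending_here = 23, max_so_far = 23
Position 6 (value 3): max_ending_here = 26, max_so_far = 26
Position 7 (value -3): max_ending_here = 23, max_so_far = 26

Maximum subarray: [4, 12, 7, 3]
Maximum sum: 26

The maximum subarray is [4, 12, 7, 3] with sum 26. This subarray runs from index 3 to index 6.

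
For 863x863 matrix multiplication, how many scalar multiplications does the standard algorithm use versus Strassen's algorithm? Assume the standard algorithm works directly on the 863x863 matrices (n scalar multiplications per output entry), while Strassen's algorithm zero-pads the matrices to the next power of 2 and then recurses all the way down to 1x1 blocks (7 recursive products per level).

Matrix multiplication for 863x863 matrices:

Strassen's algorithm requires power-of-2 dimensions. Pad 863x863 to 1024x1024 (next power of 2).

Standard algorithm: 863^3 = 642735647 multiplications
Strassen's algorithm: 7^(log2(1024)) = 7^10 = 282475249 multiplications
Savings: 642735647 - 282475249 = 360260398 multiplications

Standard: 642735647 multiplications (863^3). Strassen: 282475249 multiplications (7^10, after padding to 1024x1024). Strassen reduces 8 recursive multiplications to 7 at each level.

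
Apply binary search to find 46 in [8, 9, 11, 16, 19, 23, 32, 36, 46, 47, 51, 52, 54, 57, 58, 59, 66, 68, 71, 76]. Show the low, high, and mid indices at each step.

Binary search for 46 in [8, 9, 11, 16, 19, 23, 32, 36, 46, 47, 51, 52, 54, 57, 58, 59, 66, 68, 71, 76]:

lo=0, hi=19, mid=9, arr[mid]=47 -> 47 > 46, search left half
lo=0, hi=8, mid=4, arr[mid]=19 -> 19 < 46, search right half
lo=5, hi=8, mid=6, arr[mid]=32 -> 32 < 46, search right half
lo=7, hi=8, mid=7, arr[mid]=36 -> 36 < 46, search right half
lo=8, hi=8, mid=8, arr[mid]=46 -> Found target at index 8!

Binary search finds 46 at index 8 after 5 comparisons. The search repeatedly halves the search space by comparing with the middle element.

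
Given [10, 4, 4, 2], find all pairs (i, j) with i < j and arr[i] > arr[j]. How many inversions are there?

Finding inversions in [10, 4, 4, 2]:

(0, 1): arr[0]=10 > arr[1]=4
(0, 2): arr[0]=10 > arr[2]=4
(0, 3): arr[0]=10 > arr[3]=2
(1, 3): arr[1]=4 > arr[3]=2
(2, 3): arr[2]=4 > arr[3]=2

Total inversions: 5

The array has 5 inversion(s): (0,1), (0,2), (0,3), (1,3), (2,3). Each pair (i,j) satisfies i < j and arr[i] > arr[j].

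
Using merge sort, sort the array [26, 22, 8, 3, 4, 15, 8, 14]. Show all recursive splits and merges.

Merge sort trace:

Split: [26, 22, 8, 3, 4, 15, 8, 14] -> [26, 22, 8, 3] and [4, 15, 8, 14]
  Split: [26, 22, 8, 3] -> [26, 22] and [8, 3]
    Split: [26, 22] -> [26] and [22]
    Merge: [26] + [22] -> [22, 26]
    Split: [8, 3] -> [8] and [3]
    Merge: [8] + [3] -> [3, 8]
  Merge: [22, 26] + [3, 8] -> [3, 8, 22, 26]
  Split: [4, 15, 8, 14] -> [4, 15] and [8, 14]
    Split: [4, 15] -> [4] and [15]
    Merge: [4] + [15] -> [4, 15]
    Split: [8, 14] -> [8] and [14]
    Merge: [8] + [14] -> [8, 14]
  Merge: [4, 15] + [8, 14] -> [4, 8, 14, 15]
Merge: [3, 8, 22, 26] + [4, 8, 14, 15] -> [3, 4, 8, 8, 14, 15, 22, 26]

Final sorted array: [3, 4, 8, 8, 14, 15, 22, 26]

The merge sort proceeds by recursively splitting the array and merging sorted halves.
After all merges, the sorted array is [3, 4, 8, 8, 14, 15, 22, 26].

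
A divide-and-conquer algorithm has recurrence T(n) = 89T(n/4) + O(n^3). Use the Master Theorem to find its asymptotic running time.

Master Theorem for T(n) = 89T(n/4) + O(n^3):

a = 89, b = 4, c = 3
log_b(a) = log_4(89) = 3.2379

Case 1: c = 3 < log_4(89) = 3.2379
T(n) = O(n^(log_4 89))

For T(n) = 89T(n/4) + O(n^3): log_4(89) = 3.2379. This is Case 1 of the Master Theorem (c < log_b(a), work dominated by leaves), giving O(n^(log_4 89)).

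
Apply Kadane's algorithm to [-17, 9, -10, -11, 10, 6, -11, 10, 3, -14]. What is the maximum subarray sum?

Using Kadane's algorithm on [-17, 9, -10, -11, 10, 6, -11, 10, 3, -14]:

Scanning through the array:
Position 1 (value 9): max_ending_here = 9, max_so_far = 9
Position 2 (value -10): max_ending_here = -1, max_so_far = 9
Position 3 (value -11): max_ending_here = -11, max_so_far = 9
Position 4 (value 10): max_ending_here = 10, max_so_far = 10
Position 5 (value 6): max_ending_here = 16, max_so_far = 16
Position 6 (value -11): max_ending_here = 5, max_so_far = 16
Position 7 (value 10): max_ending_here = 15, max_so_far = 16
Position 8 (value 3): max_ending_here = 18, max_so_far = 18
Position 9 (value -14): max_ending_here = 4, max_so_far = 18

Maximum subarray: [10, 6, -11, 10, 3]
Maximum sum: 18

The maximum subarray is [10, 6, -11, 10, 3] with sum 18. This subarray runs from index 4 to index 8.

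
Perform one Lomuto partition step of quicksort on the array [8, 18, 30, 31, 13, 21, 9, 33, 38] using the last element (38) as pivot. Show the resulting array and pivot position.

Lomuto partition with pivot = 38:

Initial array: [8, 18, 30, 31, 13, 21, 9, 33, 38]

arr[0]=8 <= 38: swap with position 0, array becomes [8, 18, 30, 31, 13, 21, 9, 33, 38]
arr[1]=18 <= 38: swap with position 1, array becomes [8, 18, 30, 31, 13, 21, 9, 33, 38]
arr[2]=30 <= 38: swap with position 2, array becomes [8, 18, 30, 31, 13, 21, 9, 33, 38]
arr[3]=31 <= 38: swap with position 3, array becomes [8, 18, 30, 31, 13, 21, 9, 33, 38]
arr[4]=13 <= 38: swap with position 4, array becomes [8, 18, 30, 31, 13, 21, 9, 33, 38]
arr[5]=21 <= 38: swap with position 5, array becomes [8, 18, 30, 31, 13, 21, 9, 33, 38]
arr[6]=9 <= 38: swap with position 6, array becomes [8, 18, 30, 31, 13, 21, 9, 33, 38]
arr[7]=33 <= 38: swap with position 7, array becomes [8, 18, 30, 31, 13, 21, 9, 33, 38]

Place pivot at position 8: [8, 18, 30, 31, 13, 21, 9, 33, 38]
Pivot position: 8

After partitioning with pivot 38, the array becomes [8, 18, 30, 31, 13, 21, 9, 33, 38]. The pivot is placed at index 8. All elements to the left of the pivot are <= 38, and all elements to the right are > 38.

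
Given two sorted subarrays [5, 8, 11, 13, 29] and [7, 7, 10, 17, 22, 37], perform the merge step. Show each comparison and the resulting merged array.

Merging process:

Compare 5 vs 7: take 5 from left. Merged: [5]
Compare 8 vs 7: take 7 from right. Merged: [5, 7]
Compare 8 vs 7: take 7 from right. Merged: [5, 7, 7]
Compare 8 vs 10: take 8 from left. Merged: [5, 7, 7, 8]
Compare 11 vs 10: take 10 from right. Merged: [5, 7, 7, 8, 10]
Compare 11 vs 17: take 11 from left. Merged: [5, 7, 7, 8, 10, 11]
Compare 13 vs 17: take 13 from left. Merged: [5, 7, 7, 8, 10, 11, 13]
Compare 29 vs 17: take 17 from right. Merged: [5, 7, 7, 8, 10, 11, 13, 17]
Compare 29 vs 22: take 22 from right. Merged: [5, 7, 7, 8, 10, 11, 13, 17, 22]
Compare 29 vs 37: take 29 from left. Merged: [5, 7, 7, 8, 10, 11, 13, 17, 22, 29]
Append remaining from right: [37]. Merged: [5, 7, 7, 8, 10, 11, 13, 17, 22, 29, 37]

Final merged array: [5, 7, 7, 8, 10, 11, 13, 17, 22, 29, 37]
Total comparisons: 10

The merged array is [5, 7, 7, 8, 10, 11, 13, 17, 22, 29, 37], requiring 10 comparisons. The merge step runs in O(n) time where n is the total number of elements.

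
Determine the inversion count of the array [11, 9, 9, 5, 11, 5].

Finding inversions in [11, 9, 9, 5, 11, 5]:

(0, 1): arr[0]=11 > arr[1]=9
(0, 2): arr[0]=11 > arr[2]=9
(0, 3): arr[0]=11 > arr[3]=5
(0, 5): arr[0]=11 > arr[5]=5
(1, 3): arr[1]=9 > arr[3]=5
(1, 5): arr[1]=9 > arr[5]=5
(2, 3): arr[2]=9 > arr[3]=5
(2, 5): arr[2]=9 > arr[5]=5
(4, 5): arr[4]=11 > arr[5]=5

Total inversions: 9

The array has 9 inversion(s): (0,1), (0,2), (0,3), (0,5), (1,3), (1,5), (2,3), (2,5), (4,5). Each pair (i,j) satisfies i < j and arr[i] > arr[j].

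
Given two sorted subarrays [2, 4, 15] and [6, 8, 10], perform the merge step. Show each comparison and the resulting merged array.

Merging process:

Compare 2 vs 6: take 2 from left. Merged: [2]
Compare 4 vs 6: take 4 from left. Merged: [2, 4]
Compare 15 vs 6: take 6 from right. Merged: [2, 4, 6]
Compare 15 vs 8: take 8 from right. Merged: [2, 4, 6, 8]
Compare 15 vs 10: take 10 from right. Merged: [2, 4, 6, 8, 10]
Append remaining from left: [15]. Merged: [2, 4, 6, 8, 10, 15]

Final merged array: [2, 4, 6, 8, 10, 15]
Total comparisons: 5

The merged array is [2, 4, 6, 8, 10, 15], requiring 5 comparisons. The merge step runs in O(n) time where n is the total number of elements.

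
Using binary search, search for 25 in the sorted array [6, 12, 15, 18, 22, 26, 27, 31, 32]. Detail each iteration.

Binary search for 25 in [6, 12, 15, 18, 22, 26, 27, 31, 32]:

lo=0, hi=8, mid=4, arr[mid]=22 -> 22 < 25, search right half
lo=5, hi=8, mid=6, arr[mid]=27 -> 27 > 25, search left half
lo=5, hi=5, mid=5, arr[mid]=26 -> 26 > 25, search left half
lo=5 > hi=4, target 25 not found

Binary search determines that 25 is not in the array after 3 comparisons. The search space was exhausted without finding the target.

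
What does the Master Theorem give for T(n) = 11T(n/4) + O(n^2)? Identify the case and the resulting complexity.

Master Theorem for T(n) = 11T(n/4) + O(n^2):

a = 11, b = 4, c = 2
log_b(a) = log_4(11) = 1.7297

Case 3: c = 2 > log_4(11) = 1.7297
T(n) = O(n^2) = O(n^2)

For T(n) = 11T(n/4) + O(n^2): log_4(11) = 1.7297. This is Case 3 of the Master Theorem (c > log_b(a), work dominated by root), giving O(n^2).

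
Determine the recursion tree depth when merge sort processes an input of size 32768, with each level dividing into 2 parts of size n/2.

For divide and conquer with division factor 2:

Problem sizes at each level:
Level 0: 32768
Level 1: 16384
Level 2: 8192
Level 3: 4096
Level 4: 2048
Level 5: 1024
Level 6: 512
Level 7: 256
Level 8: 128
Level 9: 64
Level 10: 32
Level 11: 16
Level 12: 8
Level 13: 4
Level 14: 2
Level 15: 1

The root is level 0 and the size-1 base case is level 15 (the tree spans levels 0 through 15, i.e. 16 levels counting the root), so the depth is the number of divisions: log_2(32768) = 15

The recursion tree depth is log_2(32768) = 15. At each level, the problem size is divided by 2, so it takes 15 divisions to reduce to a base case of size 1. The algorithm makes 2 recursive calls at each level.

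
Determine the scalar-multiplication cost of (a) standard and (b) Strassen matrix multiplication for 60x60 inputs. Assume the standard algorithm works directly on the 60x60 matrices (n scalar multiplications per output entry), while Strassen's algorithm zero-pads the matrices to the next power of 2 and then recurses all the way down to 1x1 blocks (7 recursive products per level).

Matrix multiplication for 60x60 matrices:

Strassen's algorithm requires power-of-2 dimensions. Pad 60x60 to 64x64 (next power of 2).

Standard algorithm: 60^3 = 216000 multiplications
Strassen's algorithm: 7^(log2(64)) = 7^6 = 117649 multiplications
Savings: 216000 - 117649 = 98351 multiplications

Standard: 216000 multiplications (60^3). Strassen: 117649 multiplications (7^6, after padding to 64x64). Strassen reduces 8 recursive multiplications to 7 at each level.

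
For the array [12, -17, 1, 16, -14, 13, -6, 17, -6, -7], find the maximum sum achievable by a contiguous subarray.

Using Kadane's algorithm on [12, -17, 1, 16, -14, 13, -6, 17, -6, -7]:

Scanning through the array:
Position 1 (value -17): max_ending_here = -5, max_so_far = 12
Position 2 (value 1): max_ending_here = 1, max_so_far = 12
Position 3 (value 16): max_ending_here = 17, max_so_far = 17
Position 4 (value -14): max_ending_here = 3, max_so_far = 17
Position 5 (value 13): max_ending_here = 16, max_so_far = 17
Position 6 (value -6): max_ending_here = 10, max_so_far = 17
Position 7 (value 17): max_ending_here = 27, max_so_far = 27
Position 8 (value -6): max_ending_here = 21, max_so_far = 27
Position 9 (value -7): max_ending_here = 14, max_so_far = 27

Maximum subarray: [1, 16, -14, 13, -6, 17]
Maximum sum: 27

The maximum subarray is [1, 16, -14, 13, -6, 17] with sum 27. This subarray runs from index 2 to index 7.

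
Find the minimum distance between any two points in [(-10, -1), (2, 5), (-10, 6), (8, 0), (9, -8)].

Computing all pairwise distances among 5 points:

d((-10, -1), (2, 5)) = 13.4164
d((-10, -1), (-10, 6)) = 7.0 <-- minimum
d((-10, -1), (8, 0)) = 18.0278
d((-10, -1), (9, -8)) = 20.2485
d((2, 5), (-10, 6)) = 12.0416
d((2, 5), (8, 0)) = 7.8102
d((2, 5), (9, -8)) = 14.7648
d((-10, 6), (8, 0)) = 18.9737
d((-10, 6), (9, -8)) = 23.6008
d((8, 0), (9, -8)) = 8.0623

Closest pair: (-10, -1) and (-10, 6) with distance 7.0

The closest pair is (-10, -1) and (-10, 6) with Euclidean distance 7.0. For 5 points, brute-force pairwise comparison is shown above. For large n, the divide-and-conquer algorithm (sort by x, recurse on halves, check the dividing strip) achieves O(n log n).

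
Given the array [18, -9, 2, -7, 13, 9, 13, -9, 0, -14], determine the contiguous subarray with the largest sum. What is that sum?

Using Kadane's algorithm on [18, -9, 2, -7, 13, 9, 13, -9, 0, -14]:

Scanning through the array:
Position 1 (value -9): max_ending_here = 9, max_so_far = 18
Position 2 (value 2): max_ending_here = 11, max_so_far = 18
Position 3 (value -7): max_ending_here = 4, max_so_far = 18
Position 4 (value 13): max_ending_here = 17, max_so_far = 18
Position 5 (value 9): max_ending_here = 26, max_so_far = 26
Position 6 (value 13): max_ending_here = 39, max_so_far = 39
Position 7 (value -9): max_ending_here = 30, max_so_far = 39
Position 8 (value 0): max_ending_here = 30, max_so_far = 39
Position 9 (value -14): max_ending_here = 16, max_so_far = 39

Maximum subarray: [18, -9, 2, -7, 13, 9, 13]
Maximum sum: 39

The maximum subarray is [18, -9, 2, -7, 13, 9, 13] with sum 39. This subarray runs from index 0 to index 6.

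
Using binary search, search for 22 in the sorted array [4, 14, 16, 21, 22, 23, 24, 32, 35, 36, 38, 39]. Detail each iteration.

Binary search for 22 in [4, 14, 16, 21, 22, 23, 24, 32, 35, 36, 38, 39]:

lo=0, hi=11, mid=5, arr[mid]=23 -> 23 > 22, search left half
lo=0, hi=4, mid=2, arr[mid]=16 -> 16 < 22, search right half
lo=3, hi=4, mid=3, arr[mid]=21 -> 21 < 22, search right half
lo=4, hi=4, mid=4, arr[mid]=22 -> Found target at index 4!

Binary search finds 22 at index 4 after 4 comparisons. The search repeatedly halves the search space by comparing with the middle element.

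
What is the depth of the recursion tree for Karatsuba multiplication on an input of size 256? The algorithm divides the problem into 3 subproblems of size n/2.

For divide and conquer with division factor 2:

Problem sizes at each level:
Level 0: 256
Level 1: 128
Level 2: 64
Level 3: 32
Level 4: 16
Level 5: 8
Level 6: 4
Level 7: 2
Level 8: 1

The root is level 0 and the size-1 base case is level 8 (the tree spans levels 0 through 8, i.e. 9 levels counting the root), so the depth is the number of divisions: log_2(256) = 8

The recursion tree depth is log_2(256) = 8. At each level, the problem size is divided by 2, so it takes 8 divisions to reduce to a base case of size 1. The algorithm makes 3 recursive calls at each level.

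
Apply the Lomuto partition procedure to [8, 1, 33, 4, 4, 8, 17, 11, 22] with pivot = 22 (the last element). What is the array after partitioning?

Lomuto partition with pivot = 22:

Initial array: [8, 1, 33, 4, 4, 8, 17, 11, 22]

arr[0]=8 <= 22: swap with position 0, array becomes [8, 1, 33, 4, 4, 8, 17, 11, 22]
arr[1]=1 <= 22: swap with position 1, array becomes [8, 1, 33, 4, 4, 8, 17, 11, 22]
arr[2]=33 > 22: no swap
arr[3]=4 <= 22: swap with position 2, array becomes [8, 1, 4, 33, 4, 8, 17, 11, 22]
arr[4]=4 <= 22: swap with position 3, array becomes [8, 1, 4, 4, 33, 8, 17, 11, 22]
arr[5]=8 <= 22: swap with position 4, array becomes [8, 1, 4, 4, 8, 33, 17, 11, 22]
arr[6]=17 <= 22: swap with position 5, array becomes [8, 1, 4, 4, 8, 17, 33, 11, 22]
arr[7]=11 <= 22: swap with position 6, array becomes [8, 1, 4, 4, 8, 17, 11, 33, 22]

Place pivot at position 7: [8, 1, 4, 4, 8, 17, 11, 22, 33]
Pivot position: 7

After partitioning with pivot 22, the array becomes [8, 1, 4, 4, 8, 17, 11, 22, 33]. The pivot is placed at index 7. All elements to the left of the pivot are <= 22, and all elements to the right are > 22.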